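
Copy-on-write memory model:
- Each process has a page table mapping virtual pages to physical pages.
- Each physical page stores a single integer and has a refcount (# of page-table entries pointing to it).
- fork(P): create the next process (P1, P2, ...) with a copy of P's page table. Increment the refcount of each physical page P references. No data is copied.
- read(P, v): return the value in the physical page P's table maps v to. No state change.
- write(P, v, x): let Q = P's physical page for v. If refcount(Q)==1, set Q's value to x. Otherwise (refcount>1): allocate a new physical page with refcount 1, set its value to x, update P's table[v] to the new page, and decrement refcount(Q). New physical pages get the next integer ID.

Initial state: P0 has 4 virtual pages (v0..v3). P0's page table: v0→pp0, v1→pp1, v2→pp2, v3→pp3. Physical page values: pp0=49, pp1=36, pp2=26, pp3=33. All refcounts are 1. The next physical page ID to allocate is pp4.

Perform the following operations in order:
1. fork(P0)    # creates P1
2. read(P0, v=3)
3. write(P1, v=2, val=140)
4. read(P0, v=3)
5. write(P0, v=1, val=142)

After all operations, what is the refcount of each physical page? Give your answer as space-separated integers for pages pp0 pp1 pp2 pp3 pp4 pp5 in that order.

Answer: 2 1 1 2 1 1

Derivation:
Op 1: fork(P0) -> P1. 4 ppages; refcounts: pp0:2 pp1:2 pp2:2 pp3:2
Op 2: read(P0, v3) -> 33. No state change.
Op 3: write(P1, v2, 140). refcount(pp2)=2>1 -> COPY to pp4. 5 ppages; refcounts: pp0:2 pp1:2 pp2:1 pp3:2 pp4:1
Op 4: read(P0, v3) -> 33. No state change.
Op 5: write(P0, v1, 142). refcount(pp1)=2>1 -> COPY to pp5. 6 ppages; refcounts: pp0:2 pp1:1 pp2:1 pp3:2 pp4:1 pp5:1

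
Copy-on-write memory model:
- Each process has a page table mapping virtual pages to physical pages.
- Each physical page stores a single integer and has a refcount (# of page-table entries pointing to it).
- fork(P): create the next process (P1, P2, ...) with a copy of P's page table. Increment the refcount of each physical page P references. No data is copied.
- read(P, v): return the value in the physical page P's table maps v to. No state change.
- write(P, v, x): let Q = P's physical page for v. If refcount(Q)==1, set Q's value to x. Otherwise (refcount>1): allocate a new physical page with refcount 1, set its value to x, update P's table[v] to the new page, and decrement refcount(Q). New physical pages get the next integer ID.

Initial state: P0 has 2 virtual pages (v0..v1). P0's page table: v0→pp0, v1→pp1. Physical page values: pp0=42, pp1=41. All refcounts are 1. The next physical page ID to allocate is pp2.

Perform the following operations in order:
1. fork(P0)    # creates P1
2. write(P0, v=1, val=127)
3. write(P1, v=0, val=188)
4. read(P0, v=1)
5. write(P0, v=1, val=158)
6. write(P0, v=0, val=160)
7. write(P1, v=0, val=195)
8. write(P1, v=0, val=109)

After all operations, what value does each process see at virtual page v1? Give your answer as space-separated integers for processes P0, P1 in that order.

Op 1: fork(P0) -> P1. 2 ppages; refcounts: pp0:2 pp1:2
Op 2: write(P0, v1, 127). refcount(pp1)=2>1 -> COPY to pp2. 3 ppages; refcounts: pp0:2 pp1:1 pp2:1
Op 3: write(P1, v0, 188). refcount(pp0)=2>1 -> COPY to pp3. 4 ppages; refcounts: pp0:1 pp1:1 pp2:1 pp3:1
Op 4: read(P0, v1) -> 127. No state change.
Op 5: write(P0, v1, 158). refcount(pp2)=1 -> write in place. 4 ppages; refcounts: pp0:1 pp1:1 pp2:1 pp3:1
Op 6: write(P0, v0, 160). refcount(pp0)=1 -> write in place. 4 ppages; refcounts: pp0:1 pp1:1 pp2:1 pp3:1
Op 7: write(P1, v0, 195). refcount(pp3)=1 -> write in place. 4 ppages; refcounts: pp0:1 pp1:1 pp2:1 pp3:1
Op 8: write(P1, v0, 109). refcount(pp3)=1 -> write in place. 4 ppages; refcounts: pp0:1 pp1:1 pp2:1 pp3:1
P0: v1 -> pp2 = 158
P1: v1 -> pp1 = 41

Answer: 158 41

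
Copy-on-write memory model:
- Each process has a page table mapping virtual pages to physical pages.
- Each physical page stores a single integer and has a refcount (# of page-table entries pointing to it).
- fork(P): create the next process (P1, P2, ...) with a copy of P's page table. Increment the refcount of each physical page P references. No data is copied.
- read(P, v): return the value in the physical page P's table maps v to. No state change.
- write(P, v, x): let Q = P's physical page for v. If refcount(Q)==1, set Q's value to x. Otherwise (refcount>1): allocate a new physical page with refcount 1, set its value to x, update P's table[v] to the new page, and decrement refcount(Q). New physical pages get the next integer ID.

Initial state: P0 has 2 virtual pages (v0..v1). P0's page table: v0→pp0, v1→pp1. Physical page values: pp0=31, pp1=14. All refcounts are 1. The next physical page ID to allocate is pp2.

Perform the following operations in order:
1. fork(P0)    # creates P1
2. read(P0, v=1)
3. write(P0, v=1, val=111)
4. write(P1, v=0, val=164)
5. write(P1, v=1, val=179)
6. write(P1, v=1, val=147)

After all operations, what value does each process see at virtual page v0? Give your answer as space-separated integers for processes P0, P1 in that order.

Answer: 31 164

Derivation:
Op 1: fork(P0) -> P1. 2 ppages; refcounts: pp0:2 pp1:2
Op 2: read(P0, v1) -> 14. No state change.
Op 3: write(P0, v1, 111). refcount(pp1)=2>1 -> COPY to pp2. 3 ppages; refcounts: pp0:2 pp1:1 pp2:1
Op 4: write(P1, v0, 164). refcount(pp0)=2>1 -> COPY to pp3. 4 ppages; refcounts: pp0:1 pp1:1 pp2:1 pp3:1
Op 5: write(P1, v1, 179). refcount(pp1)=1 -> write in place. 4 ppages; refcounts: pp0:1 pp1:1 pp2:1 pp3:1
Op 6: write(P1, v1, 147). refcount(pp1)=1 -> write in place. 4 ppages; refcounts: pp0:1 pp1:1 pp2:1 pp3:1
P0: v0 -> pp0 = 31
P1: v0 -> pp3 = 164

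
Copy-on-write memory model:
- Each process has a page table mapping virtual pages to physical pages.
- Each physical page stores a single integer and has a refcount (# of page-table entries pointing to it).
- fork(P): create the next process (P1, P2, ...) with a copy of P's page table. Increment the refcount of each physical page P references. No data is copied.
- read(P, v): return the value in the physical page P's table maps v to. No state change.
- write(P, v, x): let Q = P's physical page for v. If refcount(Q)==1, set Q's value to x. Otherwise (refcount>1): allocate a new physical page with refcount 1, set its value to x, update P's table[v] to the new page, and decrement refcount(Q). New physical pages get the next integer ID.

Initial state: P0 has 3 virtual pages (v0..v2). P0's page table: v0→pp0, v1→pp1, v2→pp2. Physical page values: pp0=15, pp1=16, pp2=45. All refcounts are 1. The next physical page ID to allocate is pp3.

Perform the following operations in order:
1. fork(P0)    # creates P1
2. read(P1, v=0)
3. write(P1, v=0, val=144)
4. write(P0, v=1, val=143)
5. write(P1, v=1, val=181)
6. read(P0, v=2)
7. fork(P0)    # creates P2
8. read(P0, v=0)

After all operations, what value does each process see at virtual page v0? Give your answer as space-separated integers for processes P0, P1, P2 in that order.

Op 1: fork(P0) -> P1. 3 ppages; refcounts: pp0:2 pp1:2 pp2:2
Op 2: read(P1, v0) -> 15. No state change.
Op 3: write(P1, v0, 144). refcount(pp0)=2>1 -> COPY to pp3. 4 ppages; refcounts: pp0:1 pp1:2 pp2:2 pp3:1
Op 4: write(P0, v1, 143). refcount(pp1)=2>1 -> COPY to pp4. 5 ppages; refcounts: pp0:1 pp1:1 pp2:2 pp3:1 pp4:1
Op 5: write(P1, v1, 181). refcount(pp1)=1 -> write in place. 5 ppages; refcounts: pp0:1 pp1:1 pp2:2 pp3:1 pp4:1
Op 6: read(P0, v2) -> 45. No state change.
Op 7: fork(P0) -> P2. 5 ppages; refcounts: pp0:2 pp1:1 pp2:3 pp3:1 pp4:2
Op 8: read(P0, v0) -> 15. No state change.
P0: v0 -> pp0 = 15
P1: v0 -> pp3 = 144
P2: v0 -> pp0 = 15

Answer: 15 144 15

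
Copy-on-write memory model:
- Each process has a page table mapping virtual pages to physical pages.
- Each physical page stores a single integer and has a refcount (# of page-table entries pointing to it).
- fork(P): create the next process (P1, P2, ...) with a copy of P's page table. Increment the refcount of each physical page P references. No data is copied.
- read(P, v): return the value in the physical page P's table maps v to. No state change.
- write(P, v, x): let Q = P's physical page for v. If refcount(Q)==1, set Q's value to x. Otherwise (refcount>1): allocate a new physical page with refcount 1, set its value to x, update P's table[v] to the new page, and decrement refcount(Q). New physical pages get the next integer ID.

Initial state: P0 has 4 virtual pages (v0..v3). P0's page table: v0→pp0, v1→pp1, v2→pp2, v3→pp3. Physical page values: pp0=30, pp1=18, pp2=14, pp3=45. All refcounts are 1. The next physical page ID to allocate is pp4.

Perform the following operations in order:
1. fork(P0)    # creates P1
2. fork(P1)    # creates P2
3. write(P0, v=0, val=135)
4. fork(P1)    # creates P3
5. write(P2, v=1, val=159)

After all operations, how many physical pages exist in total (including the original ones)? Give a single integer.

Op 1: fork(P0) -> P1. 4 ppages; refcounts: pp0:2 pp1:2 pp2:2 pp3:2
Op 2: fork(P1) -> P2. 4 ppages; refcounts: pp0:3 pp1:3 pp2:3 pp3:3
Op 3: write(P0, v0, 135). refcount(pp0)=3>1 -> COPY to pp4. 5 ppages; refcounts: pp0:2 pp1:3 pp2:3 pp3:3 pp4:1
Op 4: fork(P1) -> P3. 5 ppages; refcounts: pp0:3 pp1:4 pp2:4 pp3:4 pp4:1
Op 5: write(P2, v1, 159). refcount(pp1)=4>1 -> COPY to pp5. 6 ppages; refcounts: pp0:3 pp1:3 pp2:4 pp3:4 pp4:1 pp5:1

Answer: 6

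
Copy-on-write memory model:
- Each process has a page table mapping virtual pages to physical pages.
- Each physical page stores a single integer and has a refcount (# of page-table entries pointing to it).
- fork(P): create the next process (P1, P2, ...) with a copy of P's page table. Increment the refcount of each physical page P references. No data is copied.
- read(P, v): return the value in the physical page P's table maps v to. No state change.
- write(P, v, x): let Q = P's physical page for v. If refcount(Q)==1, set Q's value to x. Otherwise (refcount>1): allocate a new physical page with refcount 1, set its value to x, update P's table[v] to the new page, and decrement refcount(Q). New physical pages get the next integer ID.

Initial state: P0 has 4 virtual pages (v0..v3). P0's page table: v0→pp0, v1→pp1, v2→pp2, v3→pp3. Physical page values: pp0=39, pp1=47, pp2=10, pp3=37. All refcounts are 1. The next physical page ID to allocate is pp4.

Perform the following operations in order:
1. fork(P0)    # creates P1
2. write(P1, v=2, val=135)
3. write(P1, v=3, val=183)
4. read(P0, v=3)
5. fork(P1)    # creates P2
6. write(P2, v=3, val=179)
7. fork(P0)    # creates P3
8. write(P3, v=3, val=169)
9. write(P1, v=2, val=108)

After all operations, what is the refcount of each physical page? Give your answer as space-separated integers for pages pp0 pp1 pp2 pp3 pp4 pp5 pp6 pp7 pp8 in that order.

Op 1: fork(P0) -> P1. 4 ppages; refcounts: pp0:2 pp1:2 pp2:2 pp3:2
Op 2: write(P1, v2, 135). refcount(pp2)=2>1 -> COPY to pp4. 5 ppages; refcounts: pp0:2 pp1:2 pp2:1 pp3:2 pp4:1
Op 3: write(P1, v3, 183). refcount(pp3)=2>1 -> COPY to pp5. 6 ppages; refcounts: pp0:2 pp1:2 pp2:1 pp3:1 pp4:1 pp5:1
Op 4: read(P0, v3) -> 37. No state change.
Op 5: fork(P1) -> P2. 6 ppages; refcounts: pp0:3 pp1:3 pp2:1 pp3:1 pp4:2 pp5:2
Op 6: write(P2, v3, 179). refcount(pp5)=2>1 -> COPY to pp6. 7 ppages; refcounts: pp0:3 pp1:3 pp2:1 pp3:1 pp4:2 pp5:1 pp6:1
Op 7: fork(P0) -> P3. 7 ppages; refcounts: pp0:4 pp1:4 pp2:2 pp3:2 pp4:2 pp5:1 pp6:1
Op 8: write(P3, v3, 169). refcount(pp3)=2>1 -> COPY to pp7. 8 ppages; refcounts: pp0:4 pp1:4 pp2:2 pp3:1 pp4:2 pp5:1 pp6:1 pp7:1
Op 9: write(P1, v2, 108). refcount(pp4)=2>1 -> COPY to pp8. 9 ppages; refcounts: pp0:4 pp1:4 pp2:2 pp3:1 pp4:1 pp5:1 pp6:1 pp7:1 pp8:1

Answer: 4 4 2 1 1 1 1 1 1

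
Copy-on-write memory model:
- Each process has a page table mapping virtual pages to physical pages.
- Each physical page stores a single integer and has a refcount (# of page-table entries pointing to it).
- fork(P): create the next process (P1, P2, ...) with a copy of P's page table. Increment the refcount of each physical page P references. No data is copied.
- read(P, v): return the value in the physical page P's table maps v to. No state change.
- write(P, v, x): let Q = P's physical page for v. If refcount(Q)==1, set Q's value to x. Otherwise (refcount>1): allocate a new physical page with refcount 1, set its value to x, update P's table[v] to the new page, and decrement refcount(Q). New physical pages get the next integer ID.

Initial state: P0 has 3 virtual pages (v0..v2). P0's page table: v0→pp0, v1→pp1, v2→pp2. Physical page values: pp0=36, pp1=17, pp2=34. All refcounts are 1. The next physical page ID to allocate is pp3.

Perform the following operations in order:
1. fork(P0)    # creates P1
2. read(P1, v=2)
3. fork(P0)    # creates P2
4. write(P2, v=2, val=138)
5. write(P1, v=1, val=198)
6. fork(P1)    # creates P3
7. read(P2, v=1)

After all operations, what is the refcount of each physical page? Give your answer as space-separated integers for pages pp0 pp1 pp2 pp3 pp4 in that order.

Op 1: fork(P0) -> P1. 3 ppages; refcounts: pp0:2 pp1:2 pp2:2
Op 2: read(P1, v2) -> 34. No state change.
Op 3: fork(P0) -> P2. 3 ppages; refcounts: pp0:3 pp1:3 pp2:3
Op 4: write(P2, v2, 138). refcount(pp2)=3>1 -> COPY to pp3. 4 ppages; refcounts: pp0:3 pp1:3 pp2:2 pp3:1
Op 5: write(P1, v1, 198). refcount(pp1)=3>1 -> COPY to pp4. 5 ppages; refcounts: pp0:3 pp1:2 pp2:2 pp3:1 pp4:1
Op 6: fork(P1) -> P3. 5 ppages; refcounts: pp0:4 pp1:2 pp2:3 pp3:1 pp4:2
Op 7: read(P2, v1) -> 17. No state change.

Answer: 4 2 3 1 2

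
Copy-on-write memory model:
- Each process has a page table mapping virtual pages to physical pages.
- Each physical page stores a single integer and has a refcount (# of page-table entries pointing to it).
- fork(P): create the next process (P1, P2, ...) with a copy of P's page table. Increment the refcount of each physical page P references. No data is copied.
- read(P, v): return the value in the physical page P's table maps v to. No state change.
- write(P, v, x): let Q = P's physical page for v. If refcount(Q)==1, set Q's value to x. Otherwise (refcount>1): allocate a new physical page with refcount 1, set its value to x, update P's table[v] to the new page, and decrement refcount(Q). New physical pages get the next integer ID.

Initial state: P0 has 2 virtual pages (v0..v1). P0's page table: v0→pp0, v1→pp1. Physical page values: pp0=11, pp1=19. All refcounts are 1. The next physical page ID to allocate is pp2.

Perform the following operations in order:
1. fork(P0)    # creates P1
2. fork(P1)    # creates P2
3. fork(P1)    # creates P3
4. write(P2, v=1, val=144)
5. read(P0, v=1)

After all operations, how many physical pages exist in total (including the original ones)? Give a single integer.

Op 1: fork(P0) -> P1. 2 ppages; refcounts: pp0:2 pp1:2
Op 2: fork(P1) -> P2. 2 ppages; refcounts: pp0:3 pp1:3
Op 3: fork(P1) -> P3. 2 ppages; refcounts: pp0:4 pp1:4
Op 4: write(P2, v1, 144). refcount(pp1)=4>1 -> COPY to pp2. 3 ppages; refcounts: pp0:4 pp1:3 pp2:1
Op 5: read(P0, v1) -> 19. No state change.

Answer: 3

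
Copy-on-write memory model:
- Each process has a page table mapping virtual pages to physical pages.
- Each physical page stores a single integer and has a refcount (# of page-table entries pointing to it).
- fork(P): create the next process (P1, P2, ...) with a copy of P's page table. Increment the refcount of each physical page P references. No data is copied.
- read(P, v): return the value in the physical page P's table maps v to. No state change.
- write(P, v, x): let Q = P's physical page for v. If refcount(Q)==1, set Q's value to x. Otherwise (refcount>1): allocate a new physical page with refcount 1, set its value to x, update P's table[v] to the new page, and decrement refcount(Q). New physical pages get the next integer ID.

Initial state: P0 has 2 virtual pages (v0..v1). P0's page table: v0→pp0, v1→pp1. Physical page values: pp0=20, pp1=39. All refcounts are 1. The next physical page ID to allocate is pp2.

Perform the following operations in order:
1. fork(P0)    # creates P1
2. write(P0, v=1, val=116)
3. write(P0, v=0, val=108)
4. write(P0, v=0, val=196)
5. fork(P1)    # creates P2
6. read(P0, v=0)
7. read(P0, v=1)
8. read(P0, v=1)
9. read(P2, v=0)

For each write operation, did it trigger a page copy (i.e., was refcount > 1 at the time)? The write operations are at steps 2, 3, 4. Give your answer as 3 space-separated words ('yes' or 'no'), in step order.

Op 1: fork(P0) -> P1. 2 ppages; refcounts: pp0:2 pp1:2
Op 2: write(P0, v1, 116). refcount(pp1)=2>1 -> COPY to pp2. 3 ppages; refcounts: pp0:2 pp1:1 pp2:1
Op 3: write(P0, v0, 108). refcount(pp0)=2>1 -> COPY to pp3. 4 ppages; refcounts: pp0:1 pp1:1 pp2:1 pp3:1
Op 4: write(P0, v0, 196). refcount(pp3)=1 -> write in place. 4 ppages; refcounts: pp0:1 pp1:1 pp2:1 pp3:1
Op 5: fork(P1) -> P2. 4 ppages; refcounts: pp0:2 pp1:2 pp2:1 pp3:1
Op 6: read(P0, v0) -> 196. No state change.
Op 7: read(P0, v1) -> 116. No state change.
Op 8: read(P0, v1) -> 116. No state change.
Op 9: read(P2, v0) -> 20. No state change.

yes yes no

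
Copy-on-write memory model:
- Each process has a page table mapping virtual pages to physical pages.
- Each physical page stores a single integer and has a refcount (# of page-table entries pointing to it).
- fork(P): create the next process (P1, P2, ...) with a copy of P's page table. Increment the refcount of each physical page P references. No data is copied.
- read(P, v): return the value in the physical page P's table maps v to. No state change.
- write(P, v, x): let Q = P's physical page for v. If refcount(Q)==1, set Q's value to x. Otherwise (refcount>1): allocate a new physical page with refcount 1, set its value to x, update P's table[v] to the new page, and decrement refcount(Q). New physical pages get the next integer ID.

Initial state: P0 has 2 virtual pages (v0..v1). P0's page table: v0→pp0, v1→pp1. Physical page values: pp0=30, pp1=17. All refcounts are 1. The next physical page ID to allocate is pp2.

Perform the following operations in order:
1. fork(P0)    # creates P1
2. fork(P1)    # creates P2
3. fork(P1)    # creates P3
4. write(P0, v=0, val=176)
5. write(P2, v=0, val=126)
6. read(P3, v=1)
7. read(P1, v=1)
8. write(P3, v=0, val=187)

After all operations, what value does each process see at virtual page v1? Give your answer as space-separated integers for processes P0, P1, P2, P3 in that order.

Op 1: fork(P0) -> P1. 2 ppages; refcounts: pp0:2 pp1:2
Op 2: fork(P1) -> P2. 2 ppages; refcounts: pp0:3 pp1:3
Op 3: fork(P1) -> P3. 2 ppages; refcounts: pp0:4 pp1:4
Op 4: write(P0, v0, 176). refcount(pp0)=4>1 -> COPY to pp2. 3 ppages; refcounts: pp0:3 pp1:4 pp2:1
Op 5: write(P2, v0, 126). refcount(pp0)=3>1 -> COPY to pp3. 4 ppages; refcounts: pp0:2 pp1:4 pp2:1 pp3:1
Op 6: read(P3, v1) -> 17. No state change.
Op 7: read(P1, v1) -> 17. No state change.
Op 8: write(P3, v0, 187). refcount(pp0)=2>1 -> COPY to pp4. 5 ppages; refcounts: pp0:1 pp1:4 pp2:1 pp3:1 pp4:1
P0: v1 -> pp1 = 17
P1: v1 -> pp1 = 17
P2: v1 -> pp1 = 17
P3: v1 -> pp1 = 17

Answer: 17 17 17 17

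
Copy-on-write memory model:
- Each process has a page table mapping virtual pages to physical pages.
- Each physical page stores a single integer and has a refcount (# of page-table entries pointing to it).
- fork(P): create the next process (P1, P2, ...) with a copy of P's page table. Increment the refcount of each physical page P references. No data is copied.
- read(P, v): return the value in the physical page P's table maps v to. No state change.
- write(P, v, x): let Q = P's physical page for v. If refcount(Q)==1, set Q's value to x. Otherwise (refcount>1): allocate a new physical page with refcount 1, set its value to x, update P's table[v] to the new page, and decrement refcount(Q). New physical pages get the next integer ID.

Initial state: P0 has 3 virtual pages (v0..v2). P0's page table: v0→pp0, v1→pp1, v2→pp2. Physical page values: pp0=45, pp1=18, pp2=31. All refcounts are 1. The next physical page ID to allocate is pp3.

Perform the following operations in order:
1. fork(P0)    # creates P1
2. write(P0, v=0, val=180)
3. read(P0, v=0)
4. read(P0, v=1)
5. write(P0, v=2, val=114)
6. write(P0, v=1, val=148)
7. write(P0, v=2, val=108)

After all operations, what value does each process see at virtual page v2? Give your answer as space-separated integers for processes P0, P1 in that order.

Op 1: fork(P0) -> P1. 3 ppages; refcounts: pp0:2 pp1:2 pp2:2
Op 2: write(P0, v0, 180). refcount(pp0)=2>1 -> COPY to pp3. 4 ppages; refcounts: pp0:1 pp1:2 pp2:2 pp3:1
Op 3: read(P0, v0) -> 180. No state change.
Op 4: read(P0, v1) -> 18. No state change.
Op 5: write(P0, v2, 114). refcount(pp2)=2>1 -> COPY to pp4. 5 ppages; refcounts: pp0:1 pp1:2 pp2:1 pp3:1 pp4:1
Op 6: write(P0, v1, 148). refcount(pp1)=2>1 -> COPY to pp5. 6 ppages; refcounts: pp0:1 pp1:1 pp2:1 pp3:1 pp4:1 pp5:1
Op 7: write(P0, v2, 108). refcount(pp4)=1 -> write in place. 6 ppages; refcounts: pp0:1 pp1:1 pp2:1 pp3:1 pp4:1 pp5:1
P0: v2 -> pp4 = 108
P1: v2 -> pp2 = 31

Answer: 108 31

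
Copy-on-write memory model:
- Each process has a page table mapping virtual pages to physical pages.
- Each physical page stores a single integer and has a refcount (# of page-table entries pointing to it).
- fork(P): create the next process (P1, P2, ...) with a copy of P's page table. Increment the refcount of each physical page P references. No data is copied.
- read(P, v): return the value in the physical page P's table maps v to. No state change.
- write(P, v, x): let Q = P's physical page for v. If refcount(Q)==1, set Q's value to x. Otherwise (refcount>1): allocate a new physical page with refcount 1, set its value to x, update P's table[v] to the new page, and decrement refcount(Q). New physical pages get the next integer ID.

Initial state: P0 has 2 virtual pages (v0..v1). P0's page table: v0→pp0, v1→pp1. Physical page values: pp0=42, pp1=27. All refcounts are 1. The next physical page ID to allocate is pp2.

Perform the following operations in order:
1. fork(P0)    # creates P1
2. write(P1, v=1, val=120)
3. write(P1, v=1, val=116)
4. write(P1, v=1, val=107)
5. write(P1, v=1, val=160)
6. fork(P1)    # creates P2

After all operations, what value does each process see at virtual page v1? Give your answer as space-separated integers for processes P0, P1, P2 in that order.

Answer: 27 160 160

Derivation:
Op 1: fork(P0) -> P1. 2 ppages; refcounts: pp0:2 pp1:2
Op 2: write(P1, v1, 120). refcount(pp1)=2>1 -> COPY to pp2. 3 ppages; refcounts: pp0:2 pp1:1 pp2:1
Op 3: write(P1, v1, 116). refcount(pp2)=1 -> write in place. 3 ppages; refcounts: pp0:2 pp1:1 pp2:1
Op 4: write(P1, v1, 107). refcount(pp2)=1 -> write in place. 3 ppages; refcounts: pp0:2 pp1:1 pp2:1
Op 5: write(P1, v1, 160). refcount(pp2)=1 -> write in place. 3 ppages; refcounts: pp0:2 pp1:1 pp2:1
Op 6: fork(P1) -> P2. 3 ppages; refcounts: pp0:3 pp1:1 pp2:2
P0: v1 -> pp1 = 27
P1: v1 -> pp2 = 160
P2: v1 -> pp2 = 160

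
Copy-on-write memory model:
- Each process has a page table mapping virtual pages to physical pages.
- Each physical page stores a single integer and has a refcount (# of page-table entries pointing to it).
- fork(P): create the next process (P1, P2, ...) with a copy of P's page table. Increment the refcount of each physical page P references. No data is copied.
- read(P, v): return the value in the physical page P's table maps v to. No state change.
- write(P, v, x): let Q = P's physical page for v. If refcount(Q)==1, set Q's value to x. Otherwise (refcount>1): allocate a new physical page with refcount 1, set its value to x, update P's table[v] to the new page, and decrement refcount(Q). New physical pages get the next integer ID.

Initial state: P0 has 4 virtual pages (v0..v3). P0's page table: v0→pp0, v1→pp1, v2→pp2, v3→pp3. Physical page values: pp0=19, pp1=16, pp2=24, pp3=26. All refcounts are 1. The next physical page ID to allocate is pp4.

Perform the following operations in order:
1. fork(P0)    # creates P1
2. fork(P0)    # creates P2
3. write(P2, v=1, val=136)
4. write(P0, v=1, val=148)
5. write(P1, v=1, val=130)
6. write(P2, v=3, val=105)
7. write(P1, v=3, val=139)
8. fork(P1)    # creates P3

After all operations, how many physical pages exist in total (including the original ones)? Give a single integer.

Answer: 8

Derivation:
Op 1: fork(P0) -> P1. 4 ppages; refcounts: pp0:2 pp1:2 pp2:2 pp3:2
Op 2: fork(P0) -> P2. 4 ppages; refcounts: pp0:3 pp1:3 pp2:3 pp3:3
Op 3: write(P2, v1, 136). refcount(pp1)=3>1 -> COPY to pp4. 5 ppages; refcounts: pp0:3 pp1:2 pp2:3 pp3:3 pp4:1
Op 4: write(P0, v1, 148). refcount(pp1)=2>1 -> COPY to pp5. 6 ppages; refcounts: pp0:3 pp1:1 pp2:3 pp3:3 pp4:1 pp5:1
Op 5: write(P1, v1, 130). refcount(pp1)=1 -> write in place. 6 ppages; refcounts: pp0:3 pp1:1 pp2:3 pp3:3 pp4:1 pp5:1
Op 6: write(P2, v3, 105). refcount(pp3)=3>1 -> COPY to pp6. 7 ppages; refcounts: pp0:3 pp1:1 pp2:3 pp3:2 pp4:1 pp5:1 pp6:1
Op 7: write(P1, v3, 139). refcount(pp3)=2>1 -> COPY to pp7. 8 ppages; refcounts: pp0:3 pp1:1 pp2:3 pp3:1 pp4:1 pp5:1 pp6:1 pp7:1
Op 8: fork(P1) -> P3. 8 ppages; refcounts: pp0:4 pp1:2 pp2:4 pp3:1 pp4:1 pp5:1 pp6:1 pp7:2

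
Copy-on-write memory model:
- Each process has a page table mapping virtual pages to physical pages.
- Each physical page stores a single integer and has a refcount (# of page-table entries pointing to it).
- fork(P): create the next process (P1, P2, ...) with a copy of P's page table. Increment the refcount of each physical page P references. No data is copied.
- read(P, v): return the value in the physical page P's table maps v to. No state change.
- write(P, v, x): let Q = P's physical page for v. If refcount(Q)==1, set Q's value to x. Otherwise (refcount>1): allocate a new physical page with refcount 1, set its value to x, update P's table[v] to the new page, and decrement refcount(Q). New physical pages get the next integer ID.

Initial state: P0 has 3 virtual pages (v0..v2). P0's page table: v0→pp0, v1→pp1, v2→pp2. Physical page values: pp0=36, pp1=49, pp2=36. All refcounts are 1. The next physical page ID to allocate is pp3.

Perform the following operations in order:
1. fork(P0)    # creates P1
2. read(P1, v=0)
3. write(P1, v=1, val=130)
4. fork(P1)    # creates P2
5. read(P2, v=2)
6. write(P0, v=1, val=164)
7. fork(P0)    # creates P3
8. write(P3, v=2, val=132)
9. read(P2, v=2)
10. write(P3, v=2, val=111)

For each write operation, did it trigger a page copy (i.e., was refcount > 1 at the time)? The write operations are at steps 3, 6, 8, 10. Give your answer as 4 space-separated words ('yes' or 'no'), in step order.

Op 1: fork(P0) -> P1. 3 ppages; refcounts: pp0:2 pp1:2 pp2:2
Op 2: read(P1, v0) -> 36. No state change.
Op 3: write(P1, v1, 130). refcount(pp1)=2>1 -> COPY to pp3. 4 ppages; refcounts: pp0:2 pp1:1 pp2:2 pp3:1
Op 4: fork(P1) -> P2. 4 ppages; refcounts: pp0:3 pp1:1 pp2:3 pp3:2
Op 5: read(P2, v2) -> 36. No state change.
Op 6: write(P0, v1, 164). refcount(pp1)=1 -> write in place. 4 ppages; refcounts: pp0:3 pp1:1 pp2:3 pp3:2
Op 7: fork(P0) -> P3. 4 ppages; refcounts: pp0:4 pp1:2 pp2:4 pp3:2
Op 8: write(P3, v2, 132). refcount(pp2)=4>1 -> COPY to pp4. 5 ppages; refcounts: pp0:4 pp1:2 pp2:3 pp3:2 pp4:1
Op 9: read(P2, v2) -> 36. No state change.
Op 10: write(P3, v2, 111). refcount(pp4)=1 -> write in place. 5 ppages; refcounts: pp0:4 pp1:2 pp2:3 pp3:2 pp4:1

yes no yes no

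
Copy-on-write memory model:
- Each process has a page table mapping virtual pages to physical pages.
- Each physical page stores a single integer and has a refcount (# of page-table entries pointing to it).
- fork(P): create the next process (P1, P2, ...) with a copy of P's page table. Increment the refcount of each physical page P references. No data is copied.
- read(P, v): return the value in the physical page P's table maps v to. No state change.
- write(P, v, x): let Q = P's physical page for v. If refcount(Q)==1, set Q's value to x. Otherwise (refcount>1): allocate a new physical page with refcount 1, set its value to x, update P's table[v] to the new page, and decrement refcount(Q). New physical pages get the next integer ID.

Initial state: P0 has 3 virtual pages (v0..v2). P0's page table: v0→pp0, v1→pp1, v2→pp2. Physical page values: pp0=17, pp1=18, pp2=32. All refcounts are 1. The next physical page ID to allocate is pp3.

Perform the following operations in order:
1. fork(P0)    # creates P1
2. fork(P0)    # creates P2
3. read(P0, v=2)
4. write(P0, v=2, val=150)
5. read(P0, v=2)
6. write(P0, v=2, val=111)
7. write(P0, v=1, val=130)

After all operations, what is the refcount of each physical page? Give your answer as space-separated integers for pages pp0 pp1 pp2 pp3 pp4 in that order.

Op 1: fork(P0) -> P1. 3 ppages; refcounts: pp0:2 pp1:2 pp2:2
Op 2: fork(P0) -> P2. 3 ppages; refcounts: pp0:3 pp1:3 pp2:3
Op 3: read(P0, v2) -> 32. No state change.
Op 4: write(P0, v2, 150). refcount(pp2)=3>1 -> COPY to pp3. 4 ppages; refcounts: pp0:3 pp1:3 pp2:2 pp3:1
Op 5: read(P0, v2) -> 150. No state change.
Op 6: write(P0, v2, 111). refcount(pp3)=1 -> write in place. 4 ppages; refcounts: pp0:3 pp1:3 pp2:2 pp3:1
Op 7: write(P0, v1, 130). refcount(pp1)=3>1 -> COPY to pp4. 5 ppages; refcounts: pp0:3 pp1:2 pp2:2 pp3:1 pp4:1

Answer: 3 2 2 1 1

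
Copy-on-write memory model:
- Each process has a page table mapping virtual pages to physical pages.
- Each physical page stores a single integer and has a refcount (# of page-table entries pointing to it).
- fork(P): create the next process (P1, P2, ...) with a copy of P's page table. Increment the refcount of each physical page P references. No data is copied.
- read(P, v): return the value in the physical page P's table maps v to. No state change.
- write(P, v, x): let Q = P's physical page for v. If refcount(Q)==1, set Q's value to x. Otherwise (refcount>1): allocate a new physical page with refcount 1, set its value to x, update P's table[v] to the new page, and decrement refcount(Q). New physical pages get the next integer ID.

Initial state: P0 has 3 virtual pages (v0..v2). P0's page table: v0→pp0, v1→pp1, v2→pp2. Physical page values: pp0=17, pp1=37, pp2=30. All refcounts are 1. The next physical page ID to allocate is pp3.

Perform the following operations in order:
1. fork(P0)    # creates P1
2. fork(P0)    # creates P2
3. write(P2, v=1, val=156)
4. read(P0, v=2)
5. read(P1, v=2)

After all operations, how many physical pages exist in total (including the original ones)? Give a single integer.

Answer: 4

Derivation:
Op 1: fork(P0) -> P1. 3 ppages; refcounts: pp0:2 pp1:2 pp2:2
Op 2: fork(P0) -> P2. 3 ppages; refcounts: pp0:3 pp1:3 pp2:3
Op 3: write(P2, v1, 156). refcount(pp1)=3>1 -> COPY to pp3. 4 ppages; refcounts: pp0:3 pp1:2 pp2:3 pp3:1
Op 4: read(P0, v2) -> 30. No state change.
Op 5: read(P1, v2) -> 30. No state change.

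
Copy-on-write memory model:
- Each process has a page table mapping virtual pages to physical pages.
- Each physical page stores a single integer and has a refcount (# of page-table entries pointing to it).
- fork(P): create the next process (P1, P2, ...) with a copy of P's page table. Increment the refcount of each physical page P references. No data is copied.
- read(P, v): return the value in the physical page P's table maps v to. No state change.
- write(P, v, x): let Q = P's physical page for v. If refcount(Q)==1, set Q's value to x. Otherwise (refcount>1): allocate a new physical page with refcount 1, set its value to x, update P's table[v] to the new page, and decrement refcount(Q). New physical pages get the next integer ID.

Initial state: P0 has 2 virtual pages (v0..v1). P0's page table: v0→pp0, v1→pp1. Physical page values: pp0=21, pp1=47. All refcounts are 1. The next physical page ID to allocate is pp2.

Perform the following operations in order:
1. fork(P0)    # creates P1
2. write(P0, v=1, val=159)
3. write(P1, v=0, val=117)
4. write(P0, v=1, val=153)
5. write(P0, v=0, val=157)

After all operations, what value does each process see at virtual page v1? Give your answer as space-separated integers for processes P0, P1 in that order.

Answer: 153 47

Derivation:
Op 1: fork(P0) -> P1. 2 ppages; refcounts: pp0:2 pp1:2
Op 2: write(P0, v1, 159). refcount(pp1)=2>1 -> COPY to pp2. 3 ppages; refcounts: pp0:2 pp1:1 pp2:1
Op 3: write(P1, v0, 117). refcount(pp0)=2>1 -> COPY to pp3. 4 ppages; refcounts: pp0:1 pp1:1 pp2:1 pp3:1
Op 4: write(P0, v1, 153). refcount(pp2)=1 -> write in place. 4 ppages; refcounts: pp0:1 pp1:1 pp2:1 pp3:1
Op 5: write(P0, v0, 157). refcount(pp0)=1 -> write in place. 4 ppages; refcounts: pp0:1 pp1:1 pp2:1 pp3:1
P0: v1 -> pp2 = 153
P1: v1 -> pp1 = 47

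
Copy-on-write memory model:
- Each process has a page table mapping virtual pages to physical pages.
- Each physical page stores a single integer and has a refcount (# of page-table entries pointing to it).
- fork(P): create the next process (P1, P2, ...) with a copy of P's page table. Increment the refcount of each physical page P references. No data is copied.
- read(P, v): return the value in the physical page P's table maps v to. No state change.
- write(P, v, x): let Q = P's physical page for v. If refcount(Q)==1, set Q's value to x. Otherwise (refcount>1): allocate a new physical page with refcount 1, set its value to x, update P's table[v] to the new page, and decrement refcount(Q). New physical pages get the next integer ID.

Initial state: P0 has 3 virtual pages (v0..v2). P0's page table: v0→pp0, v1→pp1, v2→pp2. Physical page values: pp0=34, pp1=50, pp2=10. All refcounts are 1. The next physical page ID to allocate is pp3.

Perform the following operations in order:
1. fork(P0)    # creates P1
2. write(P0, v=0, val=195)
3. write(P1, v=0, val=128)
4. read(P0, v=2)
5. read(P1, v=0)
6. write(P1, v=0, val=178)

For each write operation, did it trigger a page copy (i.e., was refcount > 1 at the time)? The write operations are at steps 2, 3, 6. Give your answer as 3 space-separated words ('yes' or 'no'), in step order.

Op 1: fork(P0) -> P1. 3 ppages; refcounts: pp0:2 pp1:2 pp2:2
Op 2: write(P0, v0, 195). refcount(pp0)=2>1 -> COPY to pp3. 4 ppages; refcounts: pp0:1 pp1:2 pp2:2 pp3:1
Op 3: write(P1, v0, 128). refcount(pp0)=1 -> write in place. 4 ppages; refcounts: pp0:1 pp1:2 pp2:2 pp3:1
Op 4: read(P0, v2) -> 10. No state change.
Op 5: read(P1, v0) -> 128. No state change.
Op 6: write(P1, v0, 178). refcount(pp0)=1 -> write in place. 4 ppages; refcounts: pp0:1 pp1:2 pp2:2 pp3:1

yes no no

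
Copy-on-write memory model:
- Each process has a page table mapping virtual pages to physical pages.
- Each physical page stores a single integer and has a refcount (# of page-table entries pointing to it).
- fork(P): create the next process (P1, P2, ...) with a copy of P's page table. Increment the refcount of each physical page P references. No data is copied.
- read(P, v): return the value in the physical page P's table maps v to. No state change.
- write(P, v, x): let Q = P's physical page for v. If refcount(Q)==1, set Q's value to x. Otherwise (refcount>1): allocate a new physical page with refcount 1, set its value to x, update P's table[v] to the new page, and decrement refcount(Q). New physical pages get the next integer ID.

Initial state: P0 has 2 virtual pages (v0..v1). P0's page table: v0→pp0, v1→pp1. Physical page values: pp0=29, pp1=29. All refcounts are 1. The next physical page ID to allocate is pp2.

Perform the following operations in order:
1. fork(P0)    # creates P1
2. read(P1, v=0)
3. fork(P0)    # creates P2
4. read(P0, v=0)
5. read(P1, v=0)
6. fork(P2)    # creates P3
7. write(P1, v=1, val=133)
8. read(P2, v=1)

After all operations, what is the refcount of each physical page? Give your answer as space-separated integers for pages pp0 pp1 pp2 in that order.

Op 1: fork(P0) -> P1. 2 ppages; refcounts: pp0:2 pp1:2
Op 2: read(P1, v0) -> 29. No state change.
Op 3: fork(P0) -> P2. 2 ppages; refcounts: pp0:3 pp1:3
Op 4: read(P0, v0) -> 29. No state change.
Op 5: read(P1, v0) -> 29. No state change.
Op 6: fork(P2) -> P3. 2 ppages; refcounts: pp0:4 pp1:4
Op 7: write(P1, v1, 133). refcount(pp1)=4>1 -> COPY to pp2. 3 ppages; refcounts: pp0:4 pp1:3 pp2:1
Op 8: read(P2, v1) -> 29. No state change.

Answer: 4 3 1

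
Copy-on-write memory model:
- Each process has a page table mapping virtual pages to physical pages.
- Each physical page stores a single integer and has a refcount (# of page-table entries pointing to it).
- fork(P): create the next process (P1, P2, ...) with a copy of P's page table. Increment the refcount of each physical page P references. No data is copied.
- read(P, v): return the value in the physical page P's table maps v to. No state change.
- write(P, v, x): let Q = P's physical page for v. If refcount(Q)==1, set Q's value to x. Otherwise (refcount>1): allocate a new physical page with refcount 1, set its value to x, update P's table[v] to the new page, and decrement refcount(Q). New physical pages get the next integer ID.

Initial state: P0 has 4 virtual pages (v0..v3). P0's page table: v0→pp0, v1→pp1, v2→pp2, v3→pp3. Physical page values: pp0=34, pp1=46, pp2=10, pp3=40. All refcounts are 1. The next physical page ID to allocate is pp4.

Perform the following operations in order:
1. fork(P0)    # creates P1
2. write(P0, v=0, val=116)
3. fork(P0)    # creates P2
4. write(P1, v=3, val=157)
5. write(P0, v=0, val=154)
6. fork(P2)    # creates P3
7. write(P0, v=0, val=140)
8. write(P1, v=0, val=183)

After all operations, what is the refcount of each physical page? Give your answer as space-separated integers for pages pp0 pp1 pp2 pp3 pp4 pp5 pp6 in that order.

Answer: 1 4 4 3 2 1 1

Derivation:
Op 1: fork(P0) -> P1. 4 ppages; refcounts: pp0:2 pp1:2 pp2:2 pp3:2
Op 2: write(P0, v0, 116). refcount(pp0)=2>1 -> COPY to pp4. 5 ppages; refcounts: pp0:1 pp1:2 pp2:2 pp3:2 pp4:1
Op 3: fork(P0) -> P2. 5 ppages; refcounts: pp0:1 pp1:3 pp2:3 pp3:3 pp4:2
Op 4: write(P1, v3, 157). refcount(pp3)=3>1 -> COPY to pp5. 6 ppages; refcounts: pp0:1 pp1:3 pp2:3 pp3:2 pp4:2 pp5:1
Op 5: write(P0, v0, 154). refcount(pp4)=2>1 -> COPY to pp6. 7 ppages; refcounts: pp0:1 pp1:3 pp2:3 pp3:2 pp4:1 pp5:1 pp6:1
Op 6: fork(P2) -> P3. 7 ppages; refcounts: pp0:1 pp1:4 pp2:4 pp3:3 pp4:2 pp5:1 pp6:1
Op 7: write(P0, v0, 140). refcount(pp6)=1 -> write in place. 7 ppages; refcounts: pp0:1 pp1:4 pp2:4 pp3:3 pp4:2 pp5:1 pp6:1
Op 8: write(P1, v0, 183). refcount(pp0)=1 -> write in place. 7 ppages; refcounts: pp0:1 pp1:4 pp2:4 pp3:3 pp4:2 pp5:1 pp6:1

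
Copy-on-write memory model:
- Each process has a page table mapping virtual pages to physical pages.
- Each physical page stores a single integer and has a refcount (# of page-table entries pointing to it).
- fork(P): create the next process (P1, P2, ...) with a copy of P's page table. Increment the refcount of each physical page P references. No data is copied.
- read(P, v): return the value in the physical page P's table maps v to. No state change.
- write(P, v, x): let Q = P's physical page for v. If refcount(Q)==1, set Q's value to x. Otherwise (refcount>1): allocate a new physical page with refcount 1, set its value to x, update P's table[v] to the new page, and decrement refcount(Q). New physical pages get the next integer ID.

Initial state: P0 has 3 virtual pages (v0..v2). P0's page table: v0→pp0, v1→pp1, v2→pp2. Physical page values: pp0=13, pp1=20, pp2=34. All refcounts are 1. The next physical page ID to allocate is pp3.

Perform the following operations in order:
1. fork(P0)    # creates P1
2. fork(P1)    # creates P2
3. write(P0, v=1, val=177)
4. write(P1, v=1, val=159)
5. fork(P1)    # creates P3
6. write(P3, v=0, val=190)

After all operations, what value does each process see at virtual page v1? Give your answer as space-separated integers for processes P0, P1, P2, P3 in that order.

Answer: 177 159 20 159

Derivation:
Op 1: fork(P0) -> P1. 3 ppages; refcounts: pp0:2 pp1:2 pp2:2
Op 2: fork(P1) -> P2. 3 ppages; refcounts: pp0:3 pp1:3 pp2:3
Op 3: write(P0, v1, 177). refcount(pp1)=3>1 -> COPY to pp3. 4 ppages; refcounts: pp0:3 pp1:2 pp2:3 pp3:1
Op 4: write(P1, v1, 159). refcount(pp1)=2>1 -> COPY to pp4. 5 ppages; refcounts: pp0:3 pp1:1 pp2:3 pp3:1 pp4:1
Op 5: fork(P1) -> P3. 5 ppages; refcounts: pp0:4 pp1:1 pp2:4 pp3:1 pp4:2
Op 6: write(P3, v0, 190). refcount(pp0)=4>1 -> COPY to pp5. 6 ppages; refcounts: pp0:3 pp1:1 pp2:4 pp3:1 pp4:2 pp5:1
P0: v1 -> pp3 = 177
P1: v1 -> pp4 = 159
P2: v1 -> pp1 = 20
P3: v1 -> pp4 = 159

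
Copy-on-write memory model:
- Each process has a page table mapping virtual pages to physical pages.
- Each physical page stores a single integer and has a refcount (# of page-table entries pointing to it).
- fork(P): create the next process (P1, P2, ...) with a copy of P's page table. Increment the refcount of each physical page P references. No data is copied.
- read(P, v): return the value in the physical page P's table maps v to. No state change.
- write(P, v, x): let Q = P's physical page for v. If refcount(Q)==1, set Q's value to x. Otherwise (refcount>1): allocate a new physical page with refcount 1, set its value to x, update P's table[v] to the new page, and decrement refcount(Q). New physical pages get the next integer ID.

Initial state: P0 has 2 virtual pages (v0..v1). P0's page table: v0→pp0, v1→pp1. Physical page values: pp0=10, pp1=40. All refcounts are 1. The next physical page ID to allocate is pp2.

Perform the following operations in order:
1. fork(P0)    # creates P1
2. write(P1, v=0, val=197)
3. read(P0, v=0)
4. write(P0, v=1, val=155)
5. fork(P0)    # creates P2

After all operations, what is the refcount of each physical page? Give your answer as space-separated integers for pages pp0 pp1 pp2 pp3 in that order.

Op 1: fork(P0) -> P1. 2 ppages; refcounts: pp0:2 pp1:2
Op 2: write(P1, v0, 197). refcount(pp0)=2>1 -> COPY to pp2. 3 ppages; refcounts: pp0:1 pp1:2 pp2:1
Op 3: read(P0, v0) -> 10. No state change.
Op 4: write(P0, v1, 155). refcount(pp1)=2>1 -> COPY to pp3. 4 ppages; refcounts: pp0:1 pp1:1 pp2:1 pp3:1
Op 5: fork(P0) -> P2. 4 ppages; refcounts: pp0:2 pp1:1 pp2:1 pp3:2

Answer: 2 1 1 2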